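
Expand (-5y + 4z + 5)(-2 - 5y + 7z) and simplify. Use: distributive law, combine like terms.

-15y + 25y² - 55yz + 27z + 28z² - 10

(-5y + 4z + 5)(-2 - 5y + 7z)
= 10y + 25y² - 35yz - 8z - 20yz + 28z² - 10 - 25y + 35z    [distributive law]
= -15y + 25y² - 55yz + 27z + 28z² - 10    [combine like terms]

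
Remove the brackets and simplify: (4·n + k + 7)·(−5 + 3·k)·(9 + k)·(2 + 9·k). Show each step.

(4·n + k + 7)·(−5 + 3·k)·(9 + k)·(2 + 9·k)
= (−20·n + 12·k·n − 5·k + 3·k^2 − 35 + 21·k)·(9 + k)·(2 + 9·k)    [distributive law]
= (−20·n + 12·k·n + 16·k + 3·k^2 − 35)·(9 + k)·(2 + 9·k)    [combine like terms]
= (−180·n − 20·k·n + 108·k·n + 12·k^2·n + 144·k + 16·k^2 + 27·k^2 + 3·k^3 − 315 − 35·k)·(2 + 9·k)    [distributive law]
= (−180·n + 88·k·n + 12·k^2·n + 109·k + 43·k^2 + 3·k^3 − 315)·(2 + 9·k)    [combine like terms]
= −360·n − 1620·k·n + 176·k·n + 792·k^2·n + 24·k^2·n + 108·k^3·n + 218·k + 981·k^2 + 86·k^2 + 387·k^3 + 6·k^3 + 27·k^4 − 630 − 2835·k    [distributive law]
= −360·n − 1444·k·n + 816·k^2·n + 108·k^3·n − 2617·k + 1067·k^2 + 393·k^3 + 27·k^4 − 630    [combine like terms]

−360·n − 1444·k·n + 816·k^2·n + 108·k^3·n − 2617·k + 1067·k^2 + 393·k^3 + 27·k^4 − 630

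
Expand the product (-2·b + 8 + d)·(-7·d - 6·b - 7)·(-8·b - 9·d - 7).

(-2·b + 8 + d)·(-7·d - 6·b - 7)·(-8·b - 9·d - 7)
= (14·b·d + 12·b^2 + 14·b - 56·d - 48·b - 56 - 7·d^2 - 6·b·d - 7·d)·(-8·b - 9·d - 7)    [distributive law]
= (8·b·d + 12·b^2 - 34·b - 63·d - 56 - 7·d^2)·(-8·b - 9·d - 7)    [combine like terms]
= -64·b^2·d - 72·b·d^2 - 56·b·d - 96·b^3 - 108·b^2·d - 84·b^2 + 272·b^2 + 306·b·d + 238·b + 504·b·d + 567·d^2 + 441·d + 448·b + 504·d + 392 + 56·b·d^2 + 63·d^3 + 49·d^2    [distributive law]
= -172·b^2·d - 16·b·d^2 + 754·b·d - 96·b^3 + 188·b^2 + 686·b + 616·d^2 + 945·d + 392 + 63·d^3    [combine like terms]

-172·b^2·d - 16·b·d^2 + 754·b·d - 96·b^3 + 188·b^2 + 686·b + 616·d^2 + 945·d + 392 + 63·d^3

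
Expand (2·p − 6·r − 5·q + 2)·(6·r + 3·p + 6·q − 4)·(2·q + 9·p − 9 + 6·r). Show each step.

(2·p − 6·r − 5·q + 2)·(6·r + 3·p + 6·q − 4)·(2·q + 9·p − 9 + 6·r)
= (12·p·r + 6·p² + 12·p·q − 8·p − 36·r² − 18·p·r − 36·q·r + 24·r − 30·q·r − 15·p·q − 30·q² + 20·q + 12·r + 6·p + 12·q − 8)·(2·q + 9·p − 9 + 6·r)    [distributive law]
= (−6·p·r + 6·p² − 3·p·q − 2·p − 36·r² − 66·q·r + 36·r − 30·q² + 32·q − 8)·(2·q + 9·p − 9 + 6·r)    [combine like terms]
= −12·p·q·r − 54·p²·r + 54·p·r − 36·p·r² + 12·p²·q + 54·p³ − 54·p² + 36·p²·r − 6·p·q² − 27·p²·q + 27·p·q − 18·p·q·r − 4·p·q − 18·p² + 18·p − 12·p·r − 72·q·r² − 324·p·r² + 324·r² − 216·r³ − 132·q²·r − 594·p·q·r + 594·q·r − 396·q·r² + 72·q·r + 324·p·r − 324·r + 216·r² − 60·q³ − 270·p·q² + 270·q² − 180·q²·r + 64·q² + 288·p·q − 288·q + 192·q·r − 16·q − 72·p + 72 − 48·r    [distributive law]
= −624·p·q·r − 18·p²·r + 366·p·r − 360·p·r² − 15·p²·q + 54·p³ − 72·p² − 276·p·q² + 311·p·q − 54·p − 468·q·r² + 540·r² − 216·r³ − 312·q²·r + 858·q·r − 372·r − 60·q³ + 334·q² − 304·q + 72    [combine like terms]

−624·p·q·r − 18·p²·r + 366·p·r − 360·p·r² − 15·p²·q + 54·p³ − 72·p² − 276·p·q² + 311·p·q − 54·p − 468·q·r² + 540·r² − 216·r³ − 312·q²·r + 858·q·r − 372·r − 60·q³ + 334·q² − 304·q + 72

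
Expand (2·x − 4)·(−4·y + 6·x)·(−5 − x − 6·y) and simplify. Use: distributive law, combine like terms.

168·x·y − 64·x^2·y + 48·x·y^2 − 36·x^2 − 12·x^3 − 80·y − 96·y^2 + 120·x

(2·x − 4)·(−4·y + 6·x)·(−5 − x − 6·y)
= (−8·x·y + 12·x^2 + 16·y − 24·x)·(−5 − x − 6·y)    [distributive law]
= 40·x·y + 8·x^2·y + 48·x·y^2 − 60·x^2 − 12·x^3 − 72·x^2·y − 80·y − 16·x·y − 96·y^2 + 120·x + 24·x^2 + 144·x·y    [distributive law]
= 168·x·y − 64·x^2·y + 48·x·y^2 − 36·x^2 − 12·x^3 − 80·y − 96·y^2 + 120·x    [combine like terms]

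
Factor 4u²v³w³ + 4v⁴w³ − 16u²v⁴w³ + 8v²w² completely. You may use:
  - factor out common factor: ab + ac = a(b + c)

4u²v³w³ + 4v⁴w³ − 16u²v⁴w³ + 8v²w²
= 4(u²v³w³ + v⁴w³ − 4u²v⁴w³ + 2v²w²)    [factor out 4]
= 4v²w²(u²vw + v²w − 4u²v²w + 2)    [factor out v²w²]

4v²w²(u²vw + v²w − 4u²v²w + 2)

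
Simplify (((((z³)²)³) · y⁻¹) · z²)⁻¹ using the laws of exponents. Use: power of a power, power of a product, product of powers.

yz⁻²⁰

(((((z³)²)³) · y⁻¹) · z²)⁻¹
= (((((z³)²)³) · y⁻¹)⁻¹) · ((z²)⁻¹)    [power of a product]
= (((((z³)²)³)⁻¹) · ((y⁻¹)⁻¹)) · ((z²)⁻¹)    [power of a product]
= ((((z³)²)⁻³) · ((y⁻¹)⁻¹)) · ((z²)⁻¹)    [power of a power]
= (((z³)⁻⁶) · ((y⁻¹)⁻¹)) · ((z²)⁻¹)    [power of a power]
= (z⁻¹⁸ · ((y⁻¹)⁻¹)) · ((z²)⁻¹)    [power of a power]
= (z⁻¹⁸ · y) · ((z²)⁻¹)    [power of a power]
= (z⁻¹⁸ · y) · z⁻²    [power of a power]
= yz⁻²⁰    [product of powers]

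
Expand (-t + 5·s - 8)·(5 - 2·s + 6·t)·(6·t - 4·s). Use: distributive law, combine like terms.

-318·t^2 + 458·s·t + 216·s·t^2 - 188·s^2·t - 36·t^3 - 164·s^2 + 40·s^3 - 240·t + 160·s

(-t + 5·s - 8)·(5 - 2·s + 6·t)·(6·t - 4·s)
= (-5·t + 2·s·t - 6·t^2 + 25·s - 10·s^2 + 30·s·t - 40 + 16·s - 48·t)·(6·t - 4·s)    [distributive law]
= (-53·t + 32·s·t - 6·t^2 + 41·s - 10·s^2 - 40)·(6·t - 4·s)    [combine like terms]
= -318·t^2 + 212·s·t + 192·s·t^2 - 128·s^2·t - 36·t^3 + 24·s·t^2 + 246·s·t - 164·s^2 - 60·s^2·t + 40·s^3 - 240·t + 160·s    [distributive law]
= -318·t^2 + 458·s·t + 216·s·t^2 - 188·s^2·t - 36·t^3 - 164·s^2 + 40·s^3 - 240·t + 160·s    [combine like terms]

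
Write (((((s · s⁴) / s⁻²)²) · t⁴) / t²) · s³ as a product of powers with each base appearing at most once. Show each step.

s¹⁷·t²

(((((s · s⁴) / s⁻²)²) · t⁴) / t²) · s³
= (((((s · s⁴)²) / ((s⁻²)²)) · t⁴) / t²) · s³    [power of a quotient]
= (((((s²) · ((s⁴)²)) / ((s⁻²)²)) · t⁴) / t²) · s³    [power of a product]
= ((((s² · s⁸) / ((s⁻²)²)) · t⁴) / t²) · s³    [power of a power]
= (((s¹⁰ / ((s⁻²)²)) · t⁴) / t²) · s³    [product of powers]
= (((s¹⁰ / s⁻⁴) · t⁴) / t²) · s³    [power of a power]
= ((s¹⁴ · t⁴) / t²) · s³    [quotient of powers]
= s¹⁷·t²    [quotient of powers; product of powers]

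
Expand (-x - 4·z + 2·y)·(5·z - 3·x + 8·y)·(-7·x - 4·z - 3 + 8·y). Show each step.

-61·x^2·z + 112·x·z^2 - 21·x·z + 266·x·y·z - 21·x^3 - 9·x^2 + 122·x^2·y + 42·x·y - 224·x·y^2 + 80·z^3 + 60·z^2 - 72·y·z^2 + 66·y·z - 240·y^2·z - 48·y^2 + 128·y^3

(-x - 4·z + 2·y)·(5·z - 3·x + 8·y)·(-7·x - 4·z - 3 + 8·y)
= (-5·x·z + 3·x^2 - 8·x·y - 20·z^2 + 12·x·z - 32·y·z + 10·y·z - 6·x·y + 16·y^2)·(-7·x - 4·z - 3 + 8·y)    [distributive law]
= (7·x·z + 3·x^2 - 14·x·y - 20·z^2 - 22·y·z + 16·y^2)·(-7·x - 4·z - 3 + 8·y)    [combine like terms]
= -49·x^2·z - 28·x·z^2 - 21·x·z + 56·x·y·z - 21·x^3 - 12·x^2·z - 9·x^2 + 24·x^2·y + 98·x^2·y + 56·x·y·z + 42·x·y - 112·x·y^2 + 140·x·z^2 + 80·z^3 + 60·z^2 - 160·y·z^2 + 154·x·y·z + 88·y·z^2 + 66·y·z - 176·y^2·z - 112·x·y^2 - 64·y^2·z - 48·y^2 + 128·y^3    [distributive law]
= -61·x^2·z + 112·x·z^2 - 21·x·z + 266·x·y·z - 21·x^3 - 9·x^2 + 122·x^2·y + 42·x·y - 224·x·y^2 + 80·z^3 + 60·z^2 - 72·y·z^2 + 66·y·z - 240·y^2·z - 48·y^2 + 128·y^3    [combine like terms]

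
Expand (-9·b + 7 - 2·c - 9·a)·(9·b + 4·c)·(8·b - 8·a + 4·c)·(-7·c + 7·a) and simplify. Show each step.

4536·b^3·c - 4536·a·b^3 + 5292·b^2·c^2 - 5292·a·b^2·c - 700·a·b·c^2 - 5796·a^2·b·c + 1960·b·c^3 - 3528·b^2·c + 3528·a·b^2 + 6860·a·b·c - 3528·a^2·b - 3332·b·c^2 + 2352·a·c^2 - 1568·a^2·c - 784·c^3 + 336·a·c^3 - 2576·a^2·c^2 + 224·c^4 + 4536·a^3·b + 2016·a^3·c

(-9·b + 7 - 2·c - 9·a)·(9·b + 4·c)·(8·b - 8·a + 4·c)·(-7·c + 7·a)
= (-81·b^2 - 36·b·c + 63·b + 28·c - 18·b·c - 8·c^2 - 81·a·b - 36·a·c)·(8·b - 8·a + 4·c)·(-7·c + 7·a)    [distributive law]
= (-81·b^2 - 54·b·c + 63·b + 28·c - 8·c^2 - 81·a·b - 36·a·c)·(8·b - 8·a + 4·c)·(-7·c + 7·a)    [combine like terms]
= (-648·b^3 + 648·a·b^2 - 324·b^2·c - 432·b^2·c + 432·a·b·c - 216·b·c^2 + 504·b^2 - 504·a·b + 252·b·c + 224·b·c - 224·a·c + 112·c^2 - 64·b·c^2 + 64·a·c^2 - 32·c^3 - 648·a·b^2 + 648·a^2·b - 324·a·b·c - 288·a·b·c + 288·a^2·c - 144·a·c^2)·(-7·c + 7·a)    [distributive law]
= (-648·b^3 - 756·b^2·c - 180·a·b·c - 280·b·c^2 + 504·b^2 - 504·a·b + 476·b·c - 224·a·c + 112·c^2 - 80·a·c^2 - 32·c^3 + 648·a^2·b + 288·a^2·c)·(-7·c + 7·a)    [combine like terms]
= 4536·b^3·c - 4536·a·b^3 + 5292·b^2·c^2 - 5292·a·b^2·c + 1260·a·b·c^2 - 1260·a^2·b·c + 1960·b·c^3 - 1960·a·b·c^2 - 3528·b^2·c + 3528·a·b^2 + 3528·a·b·c - 3528·a^2·b - 3332·b·c^2 + 3332·a·b·c + 1568·a·c^2 - 1568·a^2·c - 784·c^3 + 784·a·c^2 + 560·a·c^3 - 560·a^2·c^2 + 224·c^4 - 224·a·c^3 - 4536·a^2·b·c + 4536·a^3·b - 2016·a^2·c^2 + 2016·a^3·c    [distributive law]
= 4536·b^3·c - 4536·a·b^3 + 5292·b^2·c^2 - 5292·a·b^2·c - 700·a·b·c^2 - 5796·a^2·b·c + 1960·b·c^3 - 3528·b^2·c + 3528·a·b^2 + 6860·a·b·c - 3528·a^2·b - 3332·b·c^2 + 2352·a·c^2 - 1568·a^2·c - 784·c^3 + 336·a·c^3 - 2576·a^2·c^2 + 224·c^4 + 4536·a^3·b + 2016·a^3·c    [combine like terms]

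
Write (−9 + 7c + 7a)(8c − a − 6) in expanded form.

(−9 + 7c + 7a)(8c − a − 6)
= −72c + 9a + 54 + 56c^2 − 7ac − 42c + 56ac − 7a^2 − 42a    [distributive law]
= −114c − 33a + 54 + 56c^2 + 49ac − 7a^2    [combine like terms]

−114c − 33a + 54 + 56c^2 + 49ac − 7a^2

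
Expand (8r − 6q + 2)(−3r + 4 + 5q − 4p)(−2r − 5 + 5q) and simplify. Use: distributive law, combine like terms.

48r^3 + 68r^2 − 236qr^2 − 146r − 132qr + 350q^2r + 64pr^2 + 176pr − 208pqr + 110q + 80q^2 − 150q^3 − 160pq + 120pq^2 − 40 + 40p

(8r − 6q + 2)(−3r + 4 + 5q − 4p)(−2r − 5 + 5q)
= (−24r^2 + 32r + 40qr − 32pr + 18qr − 24q − 30q^2 + 24pq − 6r + 8 + 10q − 8p)(−2r − 5 + 5q)    [distributive law]
= (−24r^2 + 26r + 58qr − 32pr − 14q − 30q^2 + 24pq + 8 − 8p)(−2r − 5 + 5q)    [combine like terms]
= 48r^3 + 120r^2 − 120qr^2 − 52r^2 − 130r + 130qr − 116qr^2 − 290qr + 290q^2r + 64pr^2 + 160pr − 160pqr + 28qr + 70q − 70q^2 + 60q^2r + 150q^2 − 150q^3 − 48pqr − 120pq + 120pq^2 − 16r − 40 + 40q + 16pr + 40p − 40pq    [distributive law]
= 48r^3 + 68r^2 − 236qr^2 − 146r − 132qr + 350q^2r + 64pr^2 + 176pr − 208pqr + 110q + 80q^2 − 150q^3 − 160pq + 120pq^2 − 40 + 40p    [combine like terms]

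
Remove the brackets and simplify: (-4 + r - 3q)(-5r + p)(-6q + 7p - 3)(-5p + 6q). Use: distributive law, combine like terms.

(-4 + r - 3q)(-5r + p)(-6q + 7p - 3)(-5p + 6q)
= (20r - 4p - 5r^2 + pr + 15qr - 3pq)(-6q + 7p - 3)(-5p + 6q)    [distributive law]
= (-120qr + 140pr - 60r + 24pq - 28p^2 + 12p + 30qr^2 - 35pr^2 + 15r^2 - 6pqr + 7p^2r - 3pr - 90q^2r + 105pqr - 45qr + 18pq^2 - 21p^2q + 9pq)(-5p + 6q)    [distributive law]
= (-165qr + 137pr - 60r + 33pq - 28p^2 + 12p + 30qr^2 - 35pr^2 + 15r^2 + 99pqr + 7p^2r - 90q^2r + 18pq^2 - 21p^2q)(-5p + 6q)    [combine like terms]
= 825pqr - 990q^2r - 685p^2r + 822pqr + 300pr - 360qr - 165p^2q + 198pq^2 + 140p^3 - 168p^2q - 60p^2 + 72pq - 150pqr^2 + 180q^2r^2 + 175p^2r^2 - 210pqr^2 - 75pr^2 + 90qr^2 - 495p^2qr + 594pq^2r - 35p^3r + 42p^2qr + 450pq^2r - 540q^3r - 90p^2q^2 + 108pq^3 + 105p^3q - 126p^2q^2    [distributive law]
= 1647pqr - 990q^2r - 685p^2r + 300pr - 360qr - 333p^2q + 198pq^2 + 140p^3 - 60p^2 + 72pq - 360pqr^2 + 180q^2r^2 + 175p^2r^2 - 75pr^2 + 90qr^2 - 453p^2qr + 1044pq^2r - 35p^3r - 540q^3r - 216p^2q^2 + 108pq^3 + 105p^3q    [combine like terms]

1647pqr - 990q^2r - 685p^2r + 300pr - 360qr - 333p^2q + 198pq^2 + 140p^3 - 60p^2 + 72pq - 360pqr^2 + 180q^2r^2 + 175p^2r^2 - 75pr^2 + 90qr^2 - 453p^2qr + 1044pq^2r - 35p^3r - 540q^3r - 216p^2q^2 + 108pq^3 + 105p^3q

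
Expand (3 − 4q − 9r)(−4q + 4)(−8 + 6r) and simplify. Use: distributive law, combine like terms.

224q − 456qr − 96 + 360r − 128q² + 96q²r + 216qr² − 216r²

(3 − 4q − 9r)(−4q + 4)(−8 + 6r)
= (−12q + 12 + 16q² − 16q + 36qr − 36r)(−8 + 6r)    [distributive law]
= (−28q + 12 + 16q² + 36qr − 36r)(−8 + 6r)    [combine like terms]
= 224q − 168qr − 96 + 72r − 128q² + 96q²r − 288qr + 216qr² + 288r − 216r²    [distributive law]
= 224q − 456qr − 96 + 360r − 128q² + 96q²r + 216qr² − 216r²    [combine like terms]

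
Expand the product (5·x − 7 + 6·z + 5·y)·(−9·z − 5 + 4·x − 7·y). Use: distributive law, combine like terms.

(5·x − 7 + 6·z + 5·y)·(−9·z − 5 + 4·x − 7·y)
= −45·x·z − 25·x + 20·x^2 − 35·x·y + 63·z + 35 − 28·x + 49·y − 54·z^2 − 30·z + 24·x·z − 42·y·z − 45·y·z − 25·y + 20·x·y − 35·y^2    [distributive law]
= −21·x·z − 53·x + 20·x^2 − 15·x·y + 33·z + 35 + 24·y − 54·z^2 − 87·y·z − 35·y^2    [combine like terms]

−21·x·z − 53·x + 20·x^2 − 15·x·y + 33·z + 35 + 24·y − 54·z^2 − 87·y·z − 35·y^2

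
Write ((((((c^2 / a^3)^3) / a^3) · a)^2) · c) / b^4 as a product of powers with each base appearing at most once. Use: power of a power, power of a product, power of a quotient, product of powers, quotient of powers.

a^(-22)b^(-4)c^13

((((((c^2 / a^3)^3) / a^3) · a)^2) · c) / b^4
= ((((((c^2 / a^3)^3) / a^3)^2) · (a^2)) · c) / b^4    [power of a product]
= ((((((c^2 / a^3)^3)^2) / ((a^3)^2)) · (a^2)) · c) / b^4    [power of a quotient]
= (((((c^2 / a^3)^6) / ((a^3)^2)) · (a^2)) · c) / b^4    [power of a power]
= ((((((c^2)^6) / ((a^3)^6)) / ((a^3)^2)) · (a^2)) · c) / b^4    [power of a quotient]
= ((((c^12 / ((a^3)^6)) / ((a^3)^2)) · (a^2)) · c) / b^4    [power of a power]
= ((((c^12 / a^18) / ((a^3)^2)) · (a^2)) · c) / b^4    [power of a power]
= ((((c^12 / a^18) / a^6) · (a^2)) · c) / b^4    [power of a power]
= a^(-22)b^(-4)c^13    [quotient of powers; product of powers]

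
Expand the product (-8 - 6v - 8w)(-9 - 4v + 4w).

(-8 - 6v - 8w)(-9 - 4v + 4w)
= 72 + 32v - 32w + 54v + 24v^2 - 24vw + 72w + 32vw - 32w^2    [distributive law]
= 72 + 86v + 40w + 24v^2 + 8vw - 32w^2    [combine like terms]

72 + 86v + 40w + 24v^2 + 8vw - 32w^2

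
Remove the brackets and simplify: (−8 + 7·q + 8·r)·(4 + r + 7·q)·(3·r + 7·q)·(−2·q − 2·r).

(−8 + 7·q + 8·r)·(4 + r + 7·q)·(3·r + 7·q)·(−2·q − 2·r)
= (−32 − 8·r − 56·q + 28·q + 7·q·r + 49·q² + 32·r + 8·r² + 56·q·r)·(3·r + 7·q)·(−2·q − 2·r)    [distributive law]
= (−32 + 24·r − 28·q + 63·q·r + 49·q² + 8·r²)·(3·r + 7·q)·(−2·q − 2·r)    [combine like terms]
= (−96·r − 224·q + 72·r² + 168·q·r − 84·q·r − 196·q² + 189·q·r² + 441·q²·r + 147·q²·r + 343·q³ + 24·r³ + 56·q·r²)·(−2·q − 2·r)    [distributive law]
= (−96·r − 224·q + 72·r² + 84·q·r − 196·q² + 245·q·r² + 588·q²·r + 343·q³ + 24·r³)·(−2·q − 2·r)    [combine like terms]
= 192·q·r + 192·r² + 448·q² + 448·q·r − 144·q·r² − 144·r³ − 168·q²·r − 168·q·r² + 392·q³ + 392·q²·r − 490·q²·r² − 490·q·r³ − 1176·q³·r − 1176·q²·r² − 686·q⁴ − 686·q³·r − 48·q·r³ − 48·r⁴    [distributive law]
= 640·q·r + 192·r² + 448·q² − 312·q·r² − 144·r³ + 224·q²·r + 392·q³ − 1666·q²·r² − 538·q·r³ − 1862·q³·r − 686·q⁴ − 48·r⁴    [combine like terms]

640·q·r + 192·r² + 448·q² − 312·q·r² − 144·r³ + 224·q²·r + 392·q³ − 1666·q²·r² − 538·q·r³ − 1862·q³·r − 686·q⁴ − 48·r⁴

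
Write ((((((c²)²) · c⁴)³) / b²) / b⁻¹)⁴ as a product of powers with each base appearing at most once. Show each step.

b⁻⁴·c⁹⁶

((((((c²)²) · c⁴)³) / b²) / b⁻¹)⁴
= ((((((c²)²) · c⁴)³) / b²)⁴) / ((b⁻¹)⁴)    [power of a quotient]
= ((((((c²)²) · c⁴)³)⁴) / ((b²)⁴)) / ((b⁻¹)⁴)    [power of a quotient]
= (((((c²)²) · c⁴)¹²) / ((b²)⁴)) / ((b⁻¹)⁴)    [power of a power]
= (((((c²)²)¹²) · ((c⁴)¹²)) / ((b²)⁴)) / ((b⁻¹)⁴)    [power of a product]
= ((((c²)²⁴) · ((c⁴)¹²)) / ((b²)⁴)) / ((b⁻¹)⁴)    [power of a power]
= ((c⁴⁸ · ((c⁴)¹²)) / ((b²)⁴)) / ((b⁻¹)⁴)    [power of a power]
= ((c⁴⁸ · c⁴⁸) / ((b²)⁴)) / ((b⁻¹)⁴)    [power of a power]
= (c⁹⁶ / ((b²)⁴)) / ((b⁻¹)⁴)    [product of powers]
= (c⁹⁶ / b⁸) / ((b⁻¹)⁴)    [power of a power]
= (c⁹⁶ / b⁸) / b⁻⁴    [power of a power]
= b⁻⁴·c⁹⁶    [quotient of powers; product of powers]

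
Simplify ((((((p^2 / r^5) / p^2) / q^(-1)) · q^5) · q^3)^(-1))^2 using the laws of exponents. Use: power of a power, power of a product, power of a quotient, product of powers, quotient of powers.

q^(-18)r^10

((((((p^2 / r^5) / p^2) / q^(-1)) · q^5) · q^3)^(-1))^2
= (((((p^2 / r^5) / p^2) / q^(-1)) · q^5) · q^3)^(-2)    [power of a power]
= (((((p^2 / r^5) / p^2) / q^(-1)) · q^5)^(-2)) · ((q^3)^(-2))    [power of a product]
= (((((p^2 / r^5) / p^2) / q^(-1))^(-2)) · ((q^5)^(-2))) · ((q^3)^(-2))    [power of a product]
= (((((p^2 / r^5) / p^2)^(-2)) / ((q^(-1))^(-2))) · ((q^5)^(-2))) · ((q^3)^(-2))    [power of a quotient]
= (((((p^2 / r^5)^(-2)) / ((p^2)^(-2))) / ((q^(-1))^(-2))) · ((q^5)^(-2))) · ((q^3)^(-2))    [power of a quotient]
= ((((((p^2)^(-2)) / ((r^5)^(-2))) / ((p^2)^(-2))) / ((q^(-1))^(-2))) · ((q^5)^(-2))) · ((q^3)^(-2))    [power of a quotient]
= ((((p^(-4) / ((r^5)^(-2))) / ((p^2)^(-2))) / ((q^(-1))^(-2))) · ((q^5)^(-2))) · ((q^3)^(-2))    [power of a power]
= ((((p^(-4) / r^(-10)) / ((p^2)^(-2))) / ((q^(-1))^(-2))) · ((q^5)^(-2))) · ((q^3)^(-2))    [power of a power]
= ((((p^(-4) / r^(-10)) / p^(-4)) / ((q^(-1))^(-2))) · ((q^5)^(-2))) · ((q^3)^(-2))    [power of a power]
= ((((p^(-4) / r^(-10)) / p^(-4)) / q^2) · ((q^5)^(-2))) · ((q^3)^(-2))    [power of a power]
= ((((p^(-4) / r^(-10)) / p^(-4)) / q^2) · q^(-10)) · ((q^3)^(-2))    [power of a power]
= ((((p^(-4) / r^(-10)) / p^(-4)) / q^2) · q^(-10)) · q^(-6)    [power of a power]
= q^(-18)r^10    [quotient of powers; product of powers]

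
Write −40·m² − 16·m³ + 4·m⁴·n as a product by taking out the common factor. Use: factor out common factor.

−40·m² − 16·m³ + 4·m⁴·n
= 4(−10·m² − 4·m³ + m⁴·n)    [factor out 4]
= 4·m²(−10 − 4·m + m²·n)    [factor out m²]

4·m²(−10 − 4·m + m²·n)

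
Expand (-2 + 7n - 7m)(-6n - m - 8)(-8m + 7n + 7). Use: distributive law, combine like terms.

1003mn - 602n^2 - 196n - 415m^2 + 278m + 112 + 581mn^2 - 294n^3 - 231m^2n - 56m^3

(-2 + 7n - 7m)(-6n - m - 8)(-8m + 7n + 7)
= (12n + 2m + 16 - 42n^2 - 7mn - 56n + 42mn + 7m^2 + 56m)(-8m + 7n + 7)    [distributive law]
= (-44n + 58m + 16 - 42n^2 + 35mn + 7m^2)(-8m + 7n + 7)    [combine like terms]
= 352mn - 308n^2 - 308n - 464m^2 + 406mn + 406m - 128m + 112n + 112 + 336mn^2 - 294n^3 - 294n^2 - 280m^2n + 245mn^2 + 245mn - 56m^3 + 49m^2n + 49m^2    [distributive law]
= 1003mn - 602n^2 - 196n - 415m^2 + 278m + 112 + 581mn^2 - 294n^3 - 231m^2n - 56m^3    [combine like terms]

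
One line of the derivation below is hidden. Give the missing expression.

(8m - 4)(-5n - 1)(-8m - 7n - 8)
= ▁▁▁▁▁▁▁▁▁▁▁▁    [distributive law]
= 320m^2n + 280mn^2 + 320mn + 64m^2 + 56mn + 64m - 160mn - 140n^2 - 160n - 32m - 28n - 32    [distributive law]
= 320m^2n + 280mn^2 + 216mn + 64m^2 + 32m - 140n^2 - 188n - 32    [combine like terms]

Applying distributive law to the line above:

(-40mn - 8m + 20n + 4)(-8m - 7n - 8)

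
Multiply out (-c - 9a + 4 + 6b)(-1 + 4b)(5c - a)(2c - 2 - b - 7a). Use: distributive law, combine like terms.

(-c - 9a + 4 + 6b)(-1 + 4b)(5c - a)(2c - 2 - b - 7a)
= (c - 4bc + 9a - 36ab - 4 + 16b - 6b + 24b^2)(5c - a)(2c - 2 - b - 7a)    [distributive law]
= (c - 4bc + 9a - 36ab - 4 + 10b + 24b^2)(5c - a)(2c - 2 - b - 7a)    [combine like terms]
= (5c^2 - ac - 20bc^2 + 4abc + 45ac - 9a^2 - 180abc + 36a^2b - 20c + 4a + 50bc - 10ab + 120b^2c - 24ab^2)(2c - 2 - b - 7a)    [distributive law]
= (5c^2 + 44ac - 20bc^2 - 176abc - 9a^2 + 36a^2b - 20c + 4a + 50bc - 10ab + 120b^2c - 24ab^2)(2c - 2 - b - 7a)    [combine like terms]
= 10c^3 - 10c^2 - 5bc^2 - 35ac^2 + 88ac^2 - 88ac - 44abc - 308a^2c - 40bc^3 + 40bc^2 + 20b^2c^2 + 140abc^2 - 352abc^2 + 352abc + 176ab^2c + 1232a^2bc - 18a^2c + 18a^2 + 9a^2b + 63a^3 + 72a^2bc - 72a^2b - 36a^2b^2 - 252a^3b - 40c^2 + 40c + 20bc + 140ac + 8ac - 8a - 4ab - 28a^2 + 100bc^2 - 100bc - 50b^2c - 350abc - 20abc + 20ab + 10ab^2 + 70a^2b + 240b^2c^2 - 240b^2c - 120b^3c - 840ab^2c - 48ab^2c + 48ab^2 + 24ab^3 + 168a^2b^2    [distributive law]
= 10c^3 - 50c^2 + 135bc^2 + 53ac^2 + 60ac - 62abc - 326a^2c - 40bc^3 + 260b^2c^2 - 212abc^2 - 712ab^2c + 1304a^2bc - 10a^2 + 7a^2b + 63a^3 + 132a^2b^2 - 252a^3b + 40c - 80bc - 8a + 16ab - 290b^2c + 58ab^2 - 120b^3c + 24ab^3    [combine like terms]

10c^3 - 50c^2 + 135bc^2 + 53ac^2 + 60ac - 62abc - 326a^2c - 40bc^3 + 260b^2c^2 - 212abc^2 - 712ab^2c + 1304a^2bc - 10a^2 + 7a^2b + 63a^3 + 132a^2b^2 - 252a^3b + 40c - 80bc - 8a + 16ab - 290b^2c + 58ab^2 - 120b^3c + 24ab^3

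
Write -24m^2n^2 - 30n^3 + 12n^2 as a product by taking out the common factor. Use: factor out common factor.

6n^2(-4m^2 - 5n + 2)

-24m^2n^2 - 30n^3 + 12n^2
= 6(-4m^2n^2 - 5n^3 + 2n^2)    [factor out 6]
= 6n^2(-4m^2 - 5n + 2)    [factor out n^2]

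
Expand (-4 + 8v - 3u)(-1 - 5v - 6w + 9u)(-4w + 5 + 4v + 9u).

104w + 20 + 76v - 129u - 192vw - 152v² + 411uv - 96w² + 438uw - 432u² - 32v²w - 160v³ - 12uv² + 192vw² - 708uvw + 675u²v - 72uw² + 270u²w - 243u³

(-4 + 8v - 3u)(-1 - 5v - 6w + 9u)(-4w + 5 + 4v + 9u)
= (4 + 20v + 24w - 36u - 8v - 40v² - 48vw + 72uv + 3u + 15uv + 18uw - 27u²)(-4w + 5 + 4v + 9u)    [distributive law]
= (4 + 12v + 24w - 33u - 40v² - 48vw + 87uv + 18uw - 27u²)(-4w + 5 + 4v + 9u)    [combine like terms]
= -16w + 20 + 16v + 36u - 48vw + 60v + 48v² + 108uv - 96w² + 120w + 96vw + 216uw + 132uw - 165u - 132uv - 297u² + 160v²w - 200v² - 160v³ - 360uv² + 192vw² - 240vw - 192v²w - 432uvw - 348uvw + 435uv + 348uv² + 783u²v - 72uw² + 90uw + 72uvw + 162u²w + 108u²w - 135u² - 108u²v - 243u³    [distributive law]
= 104w + 20 + 76v - 129u - 192vw - 152v² + 411uv - 96w² + 438uw - 432u² - 32v²w - 160v³ - 12uv² + 192vw² - 708uvw + 675u²v - 72uw² + 270u²w - 243u³    [combine like terms]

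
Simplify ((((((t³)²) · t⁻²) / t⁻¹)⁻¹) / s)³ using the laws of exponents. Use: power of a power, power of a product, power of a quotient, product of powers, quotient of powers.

((((((t³)²) · t⁻²) / t⁻¹)⁻¹) / s)³
= ((((((t³)²) · t⁻²) / t⁻¹)⁻¹)³) / (s³)    [power of a quotient]
= (((((t³)²) · t⁻²) / t⁻¹)⁻³) / (s³)    [power of a power]
= (((((t³)²) · t⁻²)⁻³) / ((t⁻¹)⁻³)) / (s³)    [power of a quotient]
= (((((t³)²)⁻³) · ((t⁻²)⁻³)) / ((t⁻¹)⁻³)) / (s³)    [power of a product]
= ((((t³)⁻⁶) · ((t⁻²)⁻³)) / ((t⁻¹)⁻³)) / (s³)    [power of a power]
= ((t⁻¹⁸ · ((t⁻²)⁻³)) / ((t⁻¹)⁻³)) / (s³)    [power of a power]
= ((t⁻¹⁸ · t⁶) / ((t⁻¹)⁻³)) / (s³)    [power of a power]
= (t⁻¹² / ((t⁻¹)⁻³)) / (s³)    [product of powers]
= (t⁻¹² / t³) / (s³)    [power of a power]
= t⁻¹⁵ / (s³)    [quotient of powers]
= s⁻³·t⁻¹⁵    [quotient of powers]

s⁻³·t⁻¹⁵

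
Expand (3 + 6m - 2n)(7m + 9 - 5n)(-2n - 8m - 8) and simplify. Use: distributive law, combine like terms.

466mn - 936m² - 816m + 210n - 216 - 14n² + 268m²n - 336m³ + 8mn² - 20n³

(3 + 6m - 2n)(7m + 9 - 5n)(-2n - 8m - 8)
= (21m + 27 - 15n + 42m² + 54m - 30mn - 14mn - 18n + 10n²)(-2n - 8m - 8)    [distributive law]
= (75m + 27 - 33n + 42m² - 44mn + 10n²)(-2n - 8m - 8)    [combine like terms]
= -150mn - 600m² - 600m - 54n - 216m - 216 + 66n² + 264mn + 264n - 84m²n - 336m³ - 336m² + 88mn² + 352m²n + 352mn - 20n³ - 80mn² - 80n²    [distributive law]
= 466mn - 936m² - 816m + 210n - 216 - 14n² + 268m²n - 336m³ + 8mn² - 20n³    [combine like terms]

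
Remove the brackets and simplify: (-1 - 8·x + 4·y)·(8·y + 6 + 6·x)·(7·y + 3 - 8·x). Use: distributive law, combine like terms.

(-1 - 8·x + 4·y)·(8·y + 6 + 6·x)·(7·y + 3 - 8·x)
= (-8·y - 6 - 6·x - 64·x·y - 48·x - 48·x^2 + 32·y^2 + 24·y + 24·x·y)·(7·y + 3 - 8·x)    [distributive law]
= (16·y - 6 - 54·x - 40·x·y - 48·x^2 + 32·y^2)·(7·y + 3 - 8·x)    [combine like terms]
= 112·y^2 + 48·y - 128·x·y - 42·y - 18 + 48·x - 378·x·y - 162·x + 432·x^2 - 280·x·y^2 - 120·x·y + 320·x^2·y - 336·x^2·y - 144·x^2 + 384·x^3 + 224·y^3 + 96·y^2 - 256·x·y^2    [distributive law]
= 208·y^2 + 6·y - 626·x·y - 18 - 114·x + 288·x^2 - 536·x·y^2 - 16·x^2·y + 384·x^3 + 224·y^3    [combine like terms]

208·y^2 + 6·y - 626·x·y - 18 - 114·x + 288·x^2 - 536·x·y^2 - 16·x^2·y + 384·x^3 + 224·y^3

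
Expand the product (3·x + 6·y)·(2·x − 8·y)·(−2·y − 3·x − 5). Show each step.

(3·x + 6·y)·(2·x − 8·y)·(−2·y − 3·x − 5)
= (6·x^2 − 24·x·y + 12·x·y − 48·y^2)·(−2·y − 3·x − 5)    [distributive law]
= (6·x^2 − 12·x·y − 48·y^2)·(−2·y − 3·x − 5)    [combine like terms]
= −12·x^2·y − 18·x^3 − 30·x^2 + 24·x·y^2 + 36·x^2·y + 60·x·y + 96·y^3 + 144·x·y^2 + 240·y^2    [distributive law]
= 24·x^2·y − 18·x^3 − 30·x^2 + 168·x·y^2 + 60·x·y + 96·y^3 + 240·y^2    [combine like terms]

24·x^2·y − 18·x^3 − 30·x^2 + 168·x·y^2 + 60·x·y + 96·y^3 + 240·y^2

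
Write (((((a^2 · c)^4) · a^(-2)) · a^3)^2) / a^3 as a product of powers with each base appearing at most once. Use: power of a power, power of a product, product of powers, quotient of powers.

a^15c^8

(((((a^2 · c)^4) · a^(-2)) · a^3)^2) / a^3
= (((((a^2 · c)^4) · a^(-2))^2) · ((a^3)^2)) / a^3    [power of a product]
= (((((a^2 · c)^4)^2) · ((a^(-2))^2)) · ((a^3)^2)) / a^3    [power of a product]
= ((((a^2 · c)^8) · ((a^(-2))^2)) · ((a^3)^2)) / a^3    [power of a power]
= (((((a^2)^8) · (c^8)) · ((a^(-2))^2)) · ((a^3)^2)) / a^3    [power of a product]
= (((a^16 · (c^8)) · ((a^(-2))^2)) · ((a^3)^2)) / a^3    [power of a power]
= (((a^16 · c^8) · a^(-4)) · ((a^3)^2)) / a^3    [power of a power]
= (((a^16 · c^8) · a^(-4)) · a^6) / a^3    [power of a power]
= a^15c^8    [quotient of powers; product of powers]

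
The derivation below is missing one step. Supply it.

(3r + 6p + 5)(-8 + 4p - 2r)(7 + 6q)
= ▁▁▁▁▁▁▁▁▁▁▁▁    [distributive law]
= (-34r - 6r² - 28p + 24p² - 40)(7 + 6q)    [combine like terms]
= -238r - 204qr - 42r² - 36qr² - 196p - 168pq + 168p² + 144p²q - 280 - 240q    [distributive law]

Applying distributive law to the line above:

(-24r + 12pr - 6r² - 48p + 24p² - 12pr - 40 + 20p - 10r)(7 + 6q)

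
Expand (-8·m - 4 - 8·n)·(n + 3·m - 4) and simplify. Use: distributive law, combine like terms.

-32·m·n - 24·m^2 + 20·m + 28·n + 16 - 8·n^2

(-8·m - 4 - 8·n)·(n + 3·m - 4)
= -8·m·n - 24·m^2 + 32·m - 4·n - 12·m + 16 - 8·n^2 - 24·m·n + 32·n    [distributive law]
= -32·m·n - 24·m^2 + 20·m + 28·n + 16 - 8·n^2    [combine like terms]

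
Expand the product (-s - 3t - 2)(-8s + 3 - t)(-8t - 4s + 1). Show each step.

(-s - 3t - 2)(-8s + 3 - t)(-8t - 4s + 1)
= (8s^2 - 3s + st + 24st - 9t + 3t^2 + 16s - 6 + 2t)(-8t - 4s + 1)    [distributive law]
= (8s^2 + 13s + 25st - 7t + 3t^2 - 6)(-8t - 4s + 1)    [combine like terms]
= -64s^2t - 32s^3 + 8s^2 - 104st - 52s^2 + 13s - 200st^2 - 100s^2t + 25st + 56t^2 + 28st - 7t - 24t^3 - 12st^2 + 3t^2 + 48t + 24s - 6    [distributive law]
= -164s^2t - 32s^3 - 44s^2 - 51st + 37s - 212st^2 + 59t^2 + 41t - 24t^3 - 6    [combine like terms]

-164s^2t - 32s^3 - 44s^2 - 51st + 37s - 212st^2 + 59t^2 + 41t - 24t^3 - 6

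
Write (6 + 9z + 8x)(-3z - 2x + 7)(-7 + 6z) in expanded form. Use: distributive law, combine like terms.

-63z + 459z² - 308x + 558xz - 294 - 162z³ - 252xz² + 112x² - 96x²z

(6 + 9z + 8x)(-3z - 2x + 7)(-7 + 6z)
= (-18z - 12x + 42 - 27z² - 18xz + 63z - 24xz - 16x² + 56x)(-7 + 6z)    [distributive law]
= (45z + 44x + 42 - 27z² - 42xz - 16x²)(-7 + 6z)    [combine like terms]
= -315z + 270z² - 308x + 264xz - 294 + 252z + 189z² - 162z³ + 294xz - 252xz² + 112x² - 96x²z    [distributive law]
= -63z + 459z² - 308x + 558xz - 294 - 162z³ - 252xz² + 112x² - 96x²z    [combine like terms]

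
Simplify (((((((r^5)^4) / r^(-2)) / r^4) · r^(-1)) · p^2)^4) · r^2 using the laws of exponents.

p^8r^70

(((((((r^5)^4) / r^(-2)) / r^4) · r^(-1)) · p^2)^4) · r^2
= (((((((r^5)^4) / r^(-2)) / r^4) · r^(-1))^4) · ((p^2)^4)) · r^2    [power of a product]
= (((((((r^5)^4) / r^(-2)) / r^4)^4) · ((r^(-1))^4)) · ((p^2)^4)) · r^2    [power of a product]
= (((((((r^5)^4) / r^(-2))^4) / ((r^4)^4)) · ((r^(-1))^4)) · ((p^2)^4)) · r^2    [power of a quotient]
= (((((((r^5)^4)^4) / ((r^(-2))^4)) / ((r^4)^4)) · ((r^(-1))^4)) · ((p^2)^4)) · r^2    [power of a quotient]
= ((((((r^5)^16) / ((r^(-2))^4)) / ((r^4)^4)) · ((r^(-1))^4)) · ((p^2)^4)) · r^2    [power of a power]
= ((((r^80 / ((r^(-2))^4)) / ((r^4)^4)) · ((r^(-1))^4)) · ((p^2)^4)) · r^2    [power of a power]
= ((((r^80 / r^(-8)) / ((r^4)^4)) · ((r^(-1))^4)) · ((p^2)^4)) · r^2    [power of a power]
= (((r^88 / ((r^4)^4)) · ((r^(-1))^4)) · ((p^2)^4)) · r^2    [quotient of powers]
= (((r^88 / r^16) · ((r^(-1))^4)) · ((p^2)^4)) · r^2    [power of a power]
= ((r^72 · ((r^(-1))^4)) · ((p^2)^4)) · r^2    [quotient of powers]
= ((r^72 · r^(-4)) · ((p^2)^4)) · r^2    [power of a power]
= (r^68 · ((p^2)^4)) · r^2    [product of powers]
= (r^68 · p^8) · r^2    [power of a power]
= p^8r^70    [product of powers]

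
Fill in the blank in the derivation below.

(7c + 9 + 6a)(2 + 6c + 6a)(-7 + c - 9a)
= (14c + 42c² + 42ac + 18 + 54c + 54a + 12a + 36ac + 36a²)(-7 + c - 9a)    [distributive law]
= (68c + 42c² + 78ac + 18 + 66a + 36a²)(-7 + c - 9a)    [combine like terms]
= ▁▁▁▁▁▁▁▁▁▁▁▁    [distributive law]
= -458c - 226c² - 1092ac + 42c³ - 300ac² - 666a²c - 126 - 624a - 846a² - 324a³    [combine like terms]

After distributive law, the bracketed line is:

-476c + 68c² - 612ac - 294c² + 42c³ - 378ac² - 546ac + 78ac² - 702a²c - 126 + 18c - 162a - 462a + 66ac - 594a² - 252a² + 36a²c - 324a³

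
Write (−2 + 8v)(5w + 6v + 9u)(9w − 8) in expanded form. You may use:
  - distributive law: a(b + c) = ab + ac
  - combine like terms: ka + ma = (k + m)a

−90w^2 + 80w − 428vw + 96v − 162uw + 144u + 360vw^2 + 432v^2w − 384v^2 + 648uvw − 576uv

(−2 + 8v)(5w + 6v + 9u)(9w − 8)
= (−10w − 12v − 18u + 40vw + 48v^2 + 72uv)(9w − 8)    [distributive law]
= −90w^2 + 80w − 108vw + 96v − 162uw + 144u + 360vw^2 − 320vw + 432v^2w − 384v^2 + 648uvw − 576uv    [distributive law]
= −90w^2 + 80w − 428vw + 96v − 162uw + 144u + 360vw^2 + 432v^2w − 384v^2 + 648uvw − 576uv    [combine like terms]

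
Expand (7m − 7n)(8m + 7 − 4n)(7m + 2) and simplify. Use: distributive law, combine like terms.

(7m − 7n)(8m + 7 − 4n)(7m + 2)
= (56m^2 + 49m − 28mn − 56mn − 49n + 28n^2)(7m + 2)    [distributive law]
= (56m^2 + 49m − 84mn − 49n + 28n^2)(7m + 2)    [combine like terms]
= 392m^3 + 112m^2 + 343m^2 + 98m − 588m^2n − 168mn − 343mn − 98n + 196mn^2 + 56n^2    [distributive law]
= 392m^3 + 455m^2 + 98m − 588m^2n − 511mn − 98n + 196mn^2 + 56n^2    [combine like terms]

392m^3 + 455m^2 + 98m − 588m^2n − 511mn − 98n + 196mn^2 + 56n^2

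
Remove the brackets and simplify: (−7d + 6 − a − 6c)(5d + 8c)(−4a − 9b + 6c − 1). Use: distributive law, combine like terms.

140ad^2 + 315bd^2 − 210cd^2 + 35d^2 + 314acd + 774bcd − 516c^2d + 266cd − 115ad − 270bd − 30d − 184ac − 432bc + 336c^2 − 48c + 20a^2d + 45abd + 32a^2c + 72abc + 144ac^2 + 432bc^2 − 288c^3

(−7d + 6 − a − 6c)(5d + 8c)(−4a − 9b + 6c − 1)
= (−35d^2 − 56cd + 30d + 48c − 5ad − 8ac − 30cd − 48c^2)(−4a − 9b + 6c − 1)    [distributive law]
= (−35d^2 − 86cd + 30d + 48c − 5ad − 8ac − 48c^2)(−4a − 9b + 6c − 1)    [combine like terms]
= 140ad^2 + 315bd^2 − 210cd^2 + 35d^2 + 344acd + 774bcd − 516c^2d + 86cd − 120ad − 270bd + 180cd − 30d − 192ac − 432bc + 288c^2 − 48c + 20a^2d + 45abd − 30acd + 5ad + 32a^2c + 72abc − 48ac^2 + 8ac + 192ac^2 + 432bc^2 − 288c^3 + 48c^2    [distributive law]
= 140ad^2 + 315bd^2 − 210cd^2 + 35d^2 + 314acd + 774bcd − 516c^2d + 266cd − 115ad − 270bd − 30d − 184ac − 432bc + 336c^2 − 48c + 20a^2d + 45abd + 32a^2c + 72abc + 144ac^2 + 432bc^2 − 288c^3    [combine like terms]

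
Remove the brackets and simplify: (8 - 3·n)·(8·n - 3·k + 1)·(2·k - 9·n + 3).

(8 - 3·n)·(8·n - 3·k + 1)·(2·k - 9·n + 3)
= (64·n - 24·k + 8 - 24·n^2 + 9·k·n - 3·n)·(2·k - 9·n + 3)    [distributive law]
= (61·n - 24·k + 8 - 24·n^2 + 9·k·n)·(2·k - 9·n + 3)    [combine like terms]
= 122·k·n - 549·n^2 + 183·n - 48·k^2 + 216·k·n - 72·k + 16·k - 72·n + 24 - 48·k·n^2 + 216·n^3 - 72·n^2 + 18·k^2·n - 81·k·n^2 + 27·k·n    [distributive law]
= 365·k·n - 621·n^2 + 111·n - 48·k^2 - 56·k + 24 - 129·k·n^2 + 216·n^3 + 18·k^2·n    [combine like terms]

365·k·n - 621·n^2 + 111·n - 48·k^2 - 56·k + 24 - 129·k·n^2 + 216·n^3 + 18·k^2·n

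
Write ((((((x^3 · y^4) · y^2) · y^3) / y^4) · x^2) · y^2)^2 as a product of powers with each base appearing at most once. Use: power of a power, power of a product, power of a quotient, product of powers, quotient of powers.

x^10·y^14

((((((x^3 · y^4) · y^2) · y^3) / y^4) · x^2) · y^2)^2
= ((((((x^3 · y^4) · y^2) · y^3) / y^4) · x^2)^2) · ((y^2)^2)    [power of a product]
= ((((((x^3 · y^4) · y^2) · y^3) / y^4)^2) · ((x^2)^2)) · ((y^2)^2)    [power of a product]
= ((((((x^3 · y^4) · y^2) · y^3)^2) / ((y^4)^2)) · ((x^2)^2)) · ((y^2)^2)    [power of a quotient]
= ((((((x^3 · y^4) · y^2)^2) · ((y^3)^2)) / ((y^4)^2)) · ((x^2)^2)) · ((y^2)^2)    [power of a product]
= ((((((x^3 · y^4)^2) · ((y^2)^2)) · ((y^3)^2)) / ((y^4)^2)) · ((x^2)^2)) · ((y^2)^2)    [power of a product]
= (((((((x^3)^2) · ((y^4)^2)) · ((y^2)^2)) · ((y^3)^2)) / ((y^4)^2)) · ((x^2)^2)) · ((y^2)^2)    [power of a product]
= (((((x^6 · ((y^4)^2)) · ((y^2)^2)) · ((y^3)^2)) / ((y^4)^2)) · ((x^2)^2)) · ((y^2)^2)    [power of a power]
= (((((x^6 · y^8) · ((y^2)^2)) · ((y^3)^2)) / ((y^4)^2)) · ((x^2)^2)) · ((y^2)^2)    [power of a power]
= (((((x^6 · y^8) · y^4) · ((y^3)^2)) / ((y^4)^2)) · ((x^2)^2)) · ((y^2)^2)    [power of a power]
= (((((x^6 · y^8) · y^4) · y^6) / ((y^4)^2)) · ((x^2)^2)) · ((y^2)^2)    [power of a power]
= (((((x^6 · y^8) · y^4) · y^6) / y^8) · ((x^2)^2)) · ((y^2)^2)    [power of a power]
= (((((x^6 · y^8) · y^4) · y^6) / y^8) · x^4) · ((y^2)^2)    [power of a power]
= (((((x^6 · y^8) · y^4) · y^6) / y^8) · x^4) · y^4    [power of a power]
= x^10·y^14    [quotient of powers; product of powers]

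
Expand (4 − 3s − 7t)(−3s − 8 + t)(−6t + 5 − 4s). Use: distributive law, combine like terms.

(4 − 3s − 7t)(−3s − 8 + t)(−6t + 5 − 4s)
= (−12s − 32 + 4t + 9s² + 24s − 3st + 21st + 56t − 7t²)(−6t + 5 − 4s)    [distributive law]
= (12s − 32 + 60t + 9s² + 18st − 7t²)(−6t + 5 − 4s)    [combine like terms]
= −72st + 60s − 48s² + 192t − 160 + 128s − 360t² + 300t − 240st − 54s²t + 45s² − 36s³ − 108st² + 90st − 72s²t + 42t³ − 35t² + 28st²    [distributive law]
= −222st + 188s − 3s² + 492t − 160 − 395t² − 126s²t − 36s³ − 80st² + 42t³    [combine like terms]

−222st + 188s − 3s² + 492t − 160 − 395t² − 126s²t − 36s³ − 80st² + 42t³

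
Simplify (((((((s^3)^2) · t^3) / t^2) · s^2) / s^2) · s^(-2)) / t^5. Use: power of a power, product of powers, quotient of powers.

(((((((s^3)^2) · t^3) / t^2) · s^2) / s^2) · s^(-2)) / t^5
= (((((s^6 · t^3) / t^2) · s^2) / s^2) · s^(-2)) / t^5    [power of a power]
= s^4·t^(-4)    [quotient of powers; product of powers]

s^4·t^(-4)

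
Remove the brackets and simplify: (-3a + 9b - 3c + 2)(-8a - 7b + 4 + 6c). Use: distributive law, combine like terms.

(-3a + 9b - 3c + 2)(-8a - 7b + 4 + 6c)
= 24a^2 + 21ab - 12a - 18ac - 72ab - 63b^2 + 36b + 54bc + 24ac + 21bc - 12c - 18c^2 - 16a - 14b + 8 + 12c    [distributive law]
= 24a^2 - 51ab - 28a + 6ac - 63b^2 + 22b + 75bc - 18c^2 + 8    [combine like terms]

24a^2 - 51ab - 28a + 6ac - 63b^2 + 22b + 75bc - 18c^2 + 8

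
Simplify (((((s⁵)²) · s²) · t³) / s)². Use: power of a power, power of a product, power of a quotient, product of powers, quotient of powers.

s²²t⁶

(((((s⁵)²) · s²) · t³) / s)²
= (((((s⁵)²) · s²) · t³)²) / (s²)    [power of a quotient]
= (((((s⁵)²) · s²)²) · ((t³)²)) / (s²)    [power of a product]
= (((((s⁵)²)²) · ((s²)²)) · ((t³)²)) / (s²)    [power of a product]
= ((((s⁵)⁴) · ((s²)²)) · ((t³)²)) / (s²)    [power of a power]
= ((s²⁰ · ((s²)²)) · ((t³)²)) / (s²)    [power of a power]
= ((s²⁰ · s⁴) · ((t³)²)) / (s²)    [power of a power]
= (s²⁴ · ((t³)²)) / (s²)    [product of powers]
= (s²⁴ · t⁶) / (s²)    [power of a power]
= s²²t⁶    [quotient of powers]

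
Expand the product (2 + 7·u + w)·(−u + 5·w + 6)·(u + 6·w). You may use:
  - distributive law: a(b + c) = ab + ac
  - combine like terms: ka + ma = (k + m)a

(2 + 7·u + w)·(−u + 5·w + 6)·(u + 6·w)
= (−2·u + 10·w + 12 − 7·u² + 35·u·w + 42·u − u·w + 5·w² + 6·w)·(u + 6·w)    [distributive law]
= (40·u + 16·w + 12 − 7·u² + 34·u·w + 5·w²)·(u + 6·w)    [combine like terms]
= 40·u² + 240·u·w + 16·u·w + 96·w² + 12·u + 72·w − 7·u³ − 42·u²·w + 34·u²·w + 204·u·w² + 5·u·w² + 30·w³    [distributive law]
= 40·u² + 256·u·w + 96·w² + 12·u + 72·w − 7·u³ − 8·u²·w + 209·u·w² + 30·w³    [combine like terms]

40·u² + 256·u·w + 96·w² + 12·u + 72·w − 7·u³ − 8·u²·w + 209·u·w² + 30·w³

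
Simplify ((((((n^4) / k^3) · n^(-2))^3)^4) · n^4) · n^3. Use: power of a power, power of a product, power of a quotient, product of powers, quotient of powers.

((((((n^4) / k^3) · n^(-2))^3)^4) · n^4) · n^3
= (((((n^4) / k^3) · n^(-2))^12) · n^4) · n^3    [power of a power]
= (((((n^4) / k^3)^12) · ((n^(-2))^12)) · n^4) · n^3    [power of a product]
= (((((n^4)^12) / ((k^3)^12)) · ((n^(-2))^12)) · n^4) · n^3    [power of a quotient]
= ((((n^48) / ((k^3)^12)) · ((n^(-2))^12)) · n^4) · n^3    [power of a power]
= (((n^48 / k^36) · ((n^(-2))^12)) · n^4) · n^3    [power of a power]
= (((n^48 / k^36) · n^(-24)) · n^4) · n^3    [power of a power]
= k^(-36)·n^31    [quotient of powers; product of powers]

k^(-36)·n^31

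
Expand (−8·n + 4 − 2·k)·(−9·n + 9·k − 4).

72·n² − 54·k·n − 4·n + 44·k − 16 − 18·k²

(−8·n + 4 − 2·k)·(−9·n + 9·k − 4)
= 72·n² − 72·k·n + 32·n − 36·n + 36·k − 16 + 18·k·n − 18·k² + 8·k    [distributive law]
= 72·n² − 54·k·n − 4·n + 44·k − 16 − 18·k²    [combine like terms]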